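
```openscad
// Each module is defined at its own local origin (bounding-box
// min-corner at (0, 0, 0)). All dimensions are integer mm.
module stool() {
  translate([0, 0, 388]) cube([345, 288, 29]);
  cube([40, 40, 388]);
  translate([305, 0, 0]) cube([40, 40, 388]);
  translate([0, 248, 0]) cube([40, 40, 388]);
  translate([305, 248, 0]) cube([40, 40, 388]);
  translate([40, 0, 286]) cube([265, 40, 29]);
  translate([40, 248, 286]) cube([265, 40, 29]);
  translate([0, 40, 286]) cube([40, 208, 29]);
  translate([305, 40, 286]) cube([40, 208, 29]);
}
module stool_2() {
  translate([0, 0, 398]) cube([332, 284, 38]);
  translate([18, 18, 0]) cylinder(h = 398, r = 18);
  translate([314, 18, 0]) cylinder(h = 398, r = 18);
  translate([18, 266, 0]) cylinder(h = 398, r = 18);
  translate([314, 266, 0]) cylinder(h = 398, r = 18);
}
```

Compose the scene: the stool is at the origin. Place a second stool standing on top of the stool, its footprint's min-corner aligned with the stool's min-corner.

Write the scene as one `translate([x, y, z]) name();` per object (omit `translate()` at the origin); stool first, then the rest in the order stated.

stool();
translate([0, 0, 417]) stool_2();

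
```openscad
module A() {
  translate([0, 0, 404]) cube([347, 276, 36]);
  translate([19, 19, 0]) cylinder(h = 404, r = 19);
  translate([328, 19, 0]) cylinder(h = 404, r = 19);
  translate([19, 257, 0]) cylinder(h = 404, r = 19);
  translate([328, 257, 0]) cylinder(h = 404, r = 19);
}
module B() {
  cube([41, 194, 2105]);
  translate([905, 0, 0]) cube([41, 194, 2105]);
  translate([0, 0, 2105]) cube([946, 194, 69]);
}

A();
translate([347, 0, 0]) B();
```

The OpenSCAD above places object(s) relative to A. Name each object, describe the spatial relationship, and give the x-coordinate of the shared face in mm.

The stool's +x face and the door frame's −x face are both at x = 347 mm.

A is a stool. B is a door frame. The door frame is against the stool's +x side, with their −y faces flush. The x-coordinate of the shared face is 347 mm.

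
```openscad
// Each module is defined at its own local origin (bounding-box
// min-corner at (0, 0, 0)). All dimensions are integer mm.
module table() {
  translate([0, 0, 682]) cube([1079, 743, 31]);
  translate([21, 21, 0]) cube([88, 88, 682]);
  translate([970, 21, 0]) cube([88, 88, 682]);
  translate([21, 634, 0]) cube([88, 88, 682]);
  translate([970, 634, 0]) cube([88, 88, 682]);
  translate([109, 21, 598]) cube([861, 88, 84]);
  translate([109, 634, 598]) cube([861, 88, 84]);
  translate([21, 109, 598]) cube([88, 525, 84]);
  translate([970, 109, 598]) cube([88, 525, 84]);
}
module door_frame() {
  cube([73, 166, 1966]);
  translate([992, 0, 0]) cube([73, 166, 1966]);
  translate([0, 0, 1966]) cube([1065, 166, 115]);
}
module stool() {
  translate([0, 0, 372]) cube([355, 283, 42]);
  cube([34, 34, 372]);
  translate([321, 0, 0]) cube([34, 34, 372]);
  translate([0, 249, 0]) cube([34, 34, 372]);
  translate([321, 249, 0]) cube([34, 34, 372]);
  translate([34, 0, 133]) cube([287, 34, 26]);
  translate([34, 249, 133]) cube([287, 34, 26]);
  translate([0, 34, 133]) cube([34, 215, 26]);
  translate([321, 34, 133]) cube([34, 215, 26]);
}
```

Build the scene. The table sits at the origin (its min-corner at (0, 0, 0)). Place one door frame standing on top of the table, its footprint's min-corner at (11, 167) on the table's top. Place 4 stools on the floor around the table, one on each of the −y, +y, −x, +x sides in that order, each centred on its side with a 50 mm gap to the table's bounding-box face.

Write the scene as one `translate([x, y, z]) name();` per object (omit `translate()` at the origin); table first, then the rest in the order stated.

table();
translate([11, 167, 713]) door_frame();
translate([362, -333, 0]) stool();
translate([362, 793, 0]) stool();
translate([-405, 230, 0]) stool();
translate([1129, 230, 0]) stool();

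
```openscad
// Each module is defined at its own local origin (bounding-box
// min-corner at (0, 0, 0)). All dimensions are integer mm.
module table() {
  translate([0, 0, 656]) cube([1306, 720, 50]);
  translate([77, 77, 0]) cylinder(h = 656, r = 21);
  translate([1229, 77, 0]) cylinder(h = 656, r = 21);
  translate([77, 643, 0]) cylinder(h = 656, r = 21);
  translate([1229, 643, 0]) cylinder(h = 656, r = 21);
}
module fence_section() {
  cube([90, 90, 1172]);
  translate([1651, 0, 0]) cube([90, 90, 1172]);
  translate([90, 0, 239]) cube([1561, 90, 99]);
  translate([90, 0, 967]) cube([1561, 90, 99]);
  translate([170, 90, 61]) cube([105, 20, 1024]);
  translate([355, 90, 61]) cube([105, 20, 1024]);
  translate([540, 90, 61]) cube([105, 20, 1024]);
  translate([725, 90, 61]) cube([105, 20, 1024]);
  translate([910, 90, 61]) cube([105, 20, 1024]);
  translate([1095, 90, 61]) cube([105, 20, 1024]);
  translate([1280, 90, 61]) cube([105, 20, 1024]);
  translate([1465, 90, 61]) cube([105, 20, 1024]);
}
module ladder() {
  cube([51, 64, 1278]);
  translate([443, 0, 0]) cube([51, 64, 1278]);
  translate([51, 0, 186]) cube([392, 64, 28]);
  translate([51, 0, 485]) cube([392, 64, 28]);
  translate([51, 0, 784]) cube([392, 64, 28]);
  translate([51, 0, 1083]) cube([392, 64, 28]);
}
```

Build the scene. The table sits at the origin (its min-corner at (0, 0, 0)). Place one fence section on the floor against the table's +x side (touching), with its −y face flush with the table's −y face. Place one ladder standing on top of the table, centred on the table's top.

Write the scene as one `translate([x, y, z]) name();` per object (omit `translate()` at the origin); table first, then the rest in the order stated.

table();
translate([1306, 0, 0]) fence_section();
translate([406, 328, 706]) ladder();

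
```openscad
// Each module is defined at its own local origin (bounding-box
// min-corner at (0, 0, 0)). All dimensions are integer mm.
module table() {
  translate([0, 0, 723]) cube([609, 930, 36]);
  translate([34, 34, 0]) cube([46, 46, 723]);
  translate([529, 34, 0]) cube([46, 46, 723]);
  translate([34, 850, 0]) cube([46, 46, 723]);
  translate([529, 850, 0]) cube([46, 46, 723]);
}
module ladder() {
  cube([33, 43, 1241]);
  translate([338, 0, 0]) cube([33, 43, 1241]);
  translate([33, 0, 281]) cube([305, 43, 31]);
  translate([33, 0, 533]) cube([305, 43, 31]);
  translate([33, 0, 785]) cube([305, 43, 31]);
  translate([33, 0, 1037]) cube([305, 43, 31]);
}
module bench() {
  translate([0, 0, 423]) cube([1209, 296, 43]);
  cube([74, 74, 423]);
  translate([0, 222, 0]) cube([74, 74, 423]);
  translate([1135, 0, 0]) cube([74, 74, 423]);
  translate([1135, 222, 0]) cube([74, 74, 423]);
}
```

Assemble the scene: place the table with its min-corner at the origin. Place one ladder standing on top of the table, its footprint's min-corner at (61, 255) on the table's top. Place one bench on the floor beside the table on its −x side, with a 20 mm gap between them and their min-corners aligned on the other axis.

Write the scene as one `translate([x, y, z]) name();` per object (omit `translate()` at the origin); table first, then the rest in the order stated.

table();
translate([61, 255, 759]) ladder();
translate([-1229, 0, 0]) bench();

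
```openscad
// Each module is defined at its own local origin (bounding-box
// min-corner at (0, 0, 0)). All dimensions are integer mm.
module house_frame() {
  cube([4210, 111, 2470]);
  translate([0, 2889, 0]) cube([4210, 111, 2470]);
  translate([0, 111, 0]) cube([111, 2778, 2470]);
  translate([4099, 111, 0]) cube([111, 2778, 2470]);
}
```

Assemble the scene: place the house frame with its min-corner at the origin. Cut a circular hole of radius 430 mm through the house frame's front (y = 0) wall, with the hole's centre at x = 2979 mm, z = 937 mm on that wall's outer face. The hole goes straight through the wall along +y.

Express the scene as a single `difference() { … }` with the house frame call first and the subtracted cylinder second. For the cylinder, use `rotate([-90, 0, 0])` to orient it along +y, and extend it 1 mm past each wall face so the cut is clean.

difference() {
  house_frame();
  translate([2979, -1, 937]) rotate([-90, 0, 0]) cylinder(h = 113, r = 430);
}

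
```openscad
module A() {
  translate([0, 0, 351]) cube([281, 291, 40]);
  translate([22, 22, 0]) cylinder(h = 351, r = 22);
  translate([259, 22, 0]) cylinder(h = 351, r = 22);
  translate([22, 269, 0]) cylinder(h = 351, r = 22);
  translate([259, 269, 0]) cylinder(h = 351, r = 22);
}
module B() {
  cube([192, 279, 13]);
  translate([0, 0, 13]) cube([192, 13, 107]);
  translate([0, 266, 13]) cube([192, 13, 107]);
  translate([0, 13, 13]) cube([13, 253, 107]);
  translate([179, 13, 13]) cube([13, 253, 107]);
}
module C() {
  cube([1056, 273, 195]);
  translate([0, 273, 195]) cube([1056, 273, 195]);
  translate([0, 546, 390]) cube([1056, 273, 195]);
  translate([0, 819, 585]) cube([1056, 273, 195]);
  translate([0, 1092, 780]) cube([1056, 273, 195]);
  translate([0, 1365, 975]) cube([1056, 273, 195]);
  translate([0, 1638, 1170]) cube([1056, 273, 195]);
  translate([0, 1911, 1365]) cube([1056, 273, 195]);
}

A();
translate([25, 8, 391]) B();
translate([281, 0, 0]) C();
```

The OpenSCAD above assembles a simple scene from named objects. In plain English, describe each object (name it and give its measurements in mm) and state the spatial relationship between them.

A is a four-legged stool. The seat is 281×291 mm, 40 mm thick, top at z = 391 mm. It stands on four round legs, each 44 mm in diameter, from z = 0 to the seat underside, each leg's axis is inset half a diameter from the nearest pair of seat edges (so the leg's bounding box is flush with the corner).

B is an open-topped rectangular box: outside dimensions 192×279×120 mm, with a uniform wall and base thickness of 13 mm. The base is a full 192×279 slab on the floor; four walls sit on top of the base. The front and back walls (the −y and +y sides) span the full width; the two side walls fit between them.

C is a straight staircase of 8 solid steps. Each step is 1056 mm wide (x), 273 mm deep (y, the going) and 195 mm tall (the rise). The first step rests on the floor; each subsequent step sits one going further in +y and one rise higher in +z, directly behind and above the previous step with no overlap.

The open box is on top of the stool. The staircase is against the stool's +x side, with their −y faces flush.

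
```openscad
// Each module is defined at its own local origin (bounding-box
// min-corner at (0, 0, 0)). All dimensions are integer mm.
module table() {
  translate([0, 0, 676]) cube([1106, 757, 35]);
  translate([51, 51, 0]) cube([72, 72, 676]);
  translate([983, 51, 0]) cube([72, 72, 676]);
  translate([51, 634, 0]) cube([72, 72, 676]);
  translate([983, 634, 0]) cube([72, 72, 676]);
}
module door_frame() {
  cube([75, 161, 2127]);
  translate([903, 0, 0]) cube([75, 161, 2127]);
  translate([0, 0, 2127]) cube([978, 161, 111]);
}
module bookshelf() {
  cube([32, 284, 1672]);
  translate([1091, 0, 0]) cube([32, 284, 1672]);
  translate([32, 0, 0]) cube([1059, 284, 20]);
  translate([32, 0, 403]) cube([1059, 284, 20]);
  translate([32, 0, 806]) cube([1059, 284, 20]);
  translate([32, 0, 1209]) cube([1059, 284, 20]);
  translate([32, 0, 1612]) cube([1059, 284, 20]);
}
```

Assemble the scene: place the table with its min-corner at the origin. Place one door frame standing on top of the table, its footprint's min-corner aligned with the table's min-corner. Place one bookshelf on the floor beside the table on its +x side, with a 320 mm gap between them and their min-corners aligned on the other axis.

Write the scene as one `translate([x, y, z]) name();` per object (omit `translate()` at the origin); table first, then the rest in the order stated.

table();
translate([0, 0, 711]) door_frame();
translate([1426, 0, 0]) bookshelf();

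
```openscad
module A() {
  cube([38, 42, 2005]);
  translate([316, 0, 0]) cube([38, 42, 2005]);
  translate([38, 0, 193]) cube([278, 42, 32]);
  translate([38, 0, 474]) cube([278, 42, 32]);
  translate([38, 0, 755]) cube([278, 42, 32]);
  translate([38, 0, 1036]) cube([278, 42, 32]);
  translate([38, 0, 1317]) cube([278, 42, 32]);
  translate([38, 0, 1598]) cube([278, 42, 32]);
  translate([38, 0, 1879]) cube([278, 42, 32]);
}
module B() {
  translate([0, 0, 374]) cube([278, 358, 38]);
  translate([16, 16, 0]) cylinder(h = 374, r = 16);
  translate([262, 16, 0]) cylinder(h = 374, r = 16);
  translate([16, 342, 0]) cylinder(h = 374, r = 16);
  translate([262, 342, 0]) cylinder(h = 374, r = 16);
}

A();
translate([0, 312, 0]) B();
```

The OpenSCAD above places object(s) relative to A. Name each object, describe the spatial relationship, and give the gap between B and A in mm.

A is a ladder. B is a stool. The stool is on the floor beside the ladder on its +y side. The gap between the stool and the ladder is 270 mm.

The stool's nearest face is 270 mm from the ladder's +y face.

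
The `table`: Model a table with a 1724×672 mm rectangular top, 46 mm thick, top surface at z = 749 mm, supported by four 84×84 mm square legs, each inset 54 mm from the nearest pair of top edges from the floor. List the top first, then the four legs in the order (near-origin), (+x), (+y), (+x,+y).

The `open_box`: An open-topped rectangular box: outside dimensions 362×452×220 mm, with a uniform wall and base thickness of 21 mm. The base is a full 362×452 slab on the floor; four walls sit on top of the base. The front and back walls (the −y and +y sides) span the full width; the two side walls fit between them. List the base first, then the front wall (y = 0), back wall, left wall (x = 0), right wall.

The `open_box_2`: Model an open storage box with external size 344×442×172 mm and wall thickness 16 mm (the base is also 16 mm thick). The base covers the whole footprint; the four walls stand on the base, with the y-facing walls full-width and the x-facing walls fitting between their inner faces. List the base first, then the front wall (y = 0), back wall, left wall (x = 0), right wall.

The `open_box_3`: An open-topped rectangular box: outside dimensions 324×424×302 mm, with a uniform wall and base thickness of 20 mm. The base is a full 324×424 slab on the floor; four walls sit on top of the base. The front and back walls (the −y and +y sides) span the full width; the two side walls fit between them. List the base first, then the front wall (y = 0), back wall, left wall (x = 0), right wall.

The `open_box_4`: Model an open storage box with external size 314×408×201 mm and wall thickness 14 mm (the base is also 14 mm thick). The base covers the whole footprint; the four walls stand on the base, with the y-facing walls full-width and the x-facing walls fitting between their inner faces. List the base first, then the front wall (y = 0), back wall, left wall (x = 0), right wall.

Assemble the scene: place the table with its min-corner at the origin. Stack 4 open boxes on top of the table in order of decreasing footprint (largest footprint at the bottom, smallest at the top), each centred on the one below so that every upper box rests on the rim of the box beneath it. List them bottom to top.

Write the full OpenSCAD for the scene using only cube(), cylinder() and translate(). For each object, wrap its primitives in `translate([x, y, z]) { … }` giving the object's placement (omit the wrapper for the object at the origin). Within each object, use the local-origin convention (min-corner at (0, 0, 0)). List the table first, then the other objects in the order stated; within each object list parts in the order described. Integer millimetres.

translate([0, 0, 703]) cube([1724, 672, 46]);
translate([54, 54, 0]) cube([84, 84, 703]);
translate([1586, 54, 0]) cube([84, 84, 703]);
translate([54, 534, 0]) cube([84, 84, 703]);
translate([1586, 534, 0]) cube([84, 84, 703]);
translate([681, 110, 749]) {
  cube([362, 452, 21]);
  translate([0, 0, 21]) cube([362, 21, 199]);
  translate([0, 431, 21]) cube([362, 21, 199]);
  translate([0, 21, 21]) cube([21, 410, 199]);
  translate([341, 21, 21]) cube([21, 410, 199]);
}
translate([690, 115, 969]) {
  cube([344, 442, 16]);
  translate([0, 0, 16]) cube([344, 16, 156]);
  translate([0, 426, 16]) cube([344, 16, 156]);
  translate([0, 16, 16]) cube([16, 410, 156]);
  translate([328, 16, 16]) cube([16, 410, 156]);
}
translate([700, 124, 1141]) {
  cube([324, 424, 20]);
  translate([0, 0, 20]) cube([324, 20, 282]);
  translate([0, 404, 20]) cube([324, 20, 282]);
  translate([0, 20, 20]) cube([20, 384, 282]);
  translate([304, 20, 20]) cube([20, 384, 282]);
}
translate([705, 132, 1443]) {
  cube([314, 408, 14]);
  translate([0, 0, 14]) cube([314, 14, 187]);
  translate([0, 394, 14]) cube([314, 14, 187]);
  translate([0, 14, 14]) cube([14, 380, 187]);
  translate([300, 14, 14]) cube([14, 380, 187]);
}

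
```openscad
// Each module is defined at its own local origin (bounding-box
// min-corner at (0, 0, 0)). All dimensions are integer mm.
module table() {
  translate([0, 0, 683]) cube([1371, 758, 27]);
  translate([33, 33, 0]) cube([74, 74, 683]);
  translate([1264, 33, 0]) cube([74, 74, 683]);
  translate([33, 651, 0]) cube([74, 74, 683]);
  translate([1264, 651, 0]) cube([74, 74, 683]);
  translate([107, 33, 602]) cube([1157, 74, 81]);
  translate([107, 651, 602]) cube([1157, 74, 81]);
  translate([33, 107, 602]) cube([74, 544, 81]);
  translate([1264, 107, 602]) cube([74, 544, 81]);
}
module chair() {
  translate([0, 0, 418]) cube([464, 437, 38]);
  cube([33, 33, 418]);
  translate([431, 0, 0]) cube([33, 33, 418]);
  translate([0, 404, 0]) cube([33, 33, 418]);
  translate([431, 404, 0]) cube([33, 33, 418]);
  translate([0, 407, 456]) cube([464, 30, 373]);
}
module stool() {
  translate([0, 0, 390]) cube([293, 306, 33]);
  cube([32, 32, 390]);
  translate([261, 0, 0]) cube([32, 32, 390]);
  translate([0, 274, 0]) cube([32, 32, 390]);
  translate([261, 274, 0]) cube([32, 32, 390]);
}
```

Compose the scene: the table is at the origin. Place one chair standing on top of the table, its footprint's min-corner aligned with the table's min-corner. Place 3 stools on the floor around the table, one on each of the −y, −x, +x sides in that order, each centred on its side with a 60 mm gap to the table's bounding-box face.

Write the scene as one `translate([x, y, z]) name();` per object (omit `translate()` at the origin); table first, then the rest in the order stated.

table();
translate([0, 0, 710]) chair();
translate([539, -366, 0]) stool();
translate([-353, 226, 0]) stool();
translate([1431, 226, 0]) stool();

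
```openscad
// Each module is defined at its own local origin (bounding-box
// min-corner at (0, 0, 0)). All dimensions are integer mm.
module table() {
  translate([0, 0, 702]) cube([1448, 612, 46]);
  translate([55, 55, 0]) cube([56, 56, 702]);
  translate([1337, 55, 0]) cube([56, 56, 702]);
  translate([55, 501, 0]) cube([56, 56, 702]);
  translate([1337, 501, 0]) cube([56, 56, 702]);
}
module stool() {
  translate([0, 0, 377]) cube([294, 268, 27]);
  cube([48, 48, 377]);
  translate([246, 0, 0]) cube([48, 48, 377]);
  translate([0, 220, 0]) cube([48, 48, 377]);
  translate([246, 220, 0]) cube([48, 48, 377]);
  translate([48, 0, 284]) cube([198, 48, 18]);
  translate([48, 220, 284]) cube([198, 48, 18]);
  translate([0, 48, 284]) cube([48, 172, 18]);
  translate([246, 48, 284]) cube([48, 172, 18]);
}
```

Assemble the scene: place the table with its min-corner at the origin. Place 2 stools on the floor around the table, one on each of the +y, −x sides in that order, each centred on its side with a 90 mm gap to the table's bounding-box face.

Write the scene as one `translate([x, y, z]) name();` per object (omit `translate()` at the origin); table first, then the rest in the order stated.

table();
translate([577, 702, 0]) stool();
translate([-384, 172, 0]) stool();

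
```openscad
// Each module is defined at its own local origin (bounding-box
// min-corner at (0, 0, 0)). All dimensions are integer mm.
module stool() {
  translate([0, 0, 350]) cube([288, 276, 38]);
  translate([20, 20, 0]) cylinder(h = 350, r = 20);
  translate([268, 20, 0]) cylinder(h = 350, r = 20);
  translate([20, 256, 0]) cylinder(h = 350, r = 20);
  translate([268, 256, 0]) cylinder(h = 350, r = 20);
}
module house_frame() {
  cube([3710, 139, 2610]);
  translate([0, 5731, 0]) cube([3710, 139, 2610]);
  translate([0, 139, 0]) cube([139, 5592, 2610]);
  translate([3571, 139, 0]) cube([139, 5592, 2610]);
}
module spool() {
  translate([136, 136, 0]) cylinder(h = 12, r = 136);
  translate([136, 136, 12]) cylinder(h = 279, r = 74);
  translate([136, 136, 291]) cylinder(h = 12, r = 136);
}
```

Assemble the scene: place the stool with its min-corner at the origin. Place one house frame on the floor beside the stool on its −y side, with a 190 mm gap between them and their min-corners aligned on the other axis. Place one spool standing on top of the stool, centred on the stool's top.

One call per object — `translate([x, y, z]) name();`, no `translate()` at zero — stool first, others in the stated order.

stool();
translate([0, -6060, 0]) house_frame();
translate([8, 2, 388]) spool();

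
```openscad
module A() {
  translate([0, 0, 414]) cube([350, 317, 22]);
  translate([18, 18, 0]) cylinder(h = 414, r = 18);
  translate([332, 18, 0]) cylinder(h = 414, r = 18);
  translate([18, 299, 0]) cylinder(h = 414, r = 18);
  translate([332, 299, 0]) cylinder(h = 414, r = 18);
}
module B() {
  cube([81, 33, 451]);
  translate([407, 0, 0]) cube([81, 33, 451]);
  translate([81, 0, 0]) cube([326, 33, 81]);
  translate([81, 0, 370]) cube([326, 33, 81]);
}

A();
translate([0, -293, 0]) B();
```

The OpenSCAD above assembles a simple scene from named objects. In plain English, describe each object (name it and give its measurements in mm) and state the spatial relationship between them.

A is a simple wooden stool: a rectangular seat 350 mm (x) by 317 mm (y), 22 mm thick, top face at z = 436 mm, on four round legs, each 36 mm in diameter. The legs rest on z = 0, each leg's axis is inset half a diameter from the nearest pair of seat edges (so the leg's bounding box is flush with the corner).

B is a rectangular picture frame lying in the x–z plane (depth along y). The opening is 326 mm wide (x) by 289 mm tall (z), surrounded by a border 81 mm wide on all four sides. The frame is 33 mm deep and is made of two full-height vertical stiles with two horizontal rails fitted between them.

The picture frame is on the floor beside the stool on its −y side.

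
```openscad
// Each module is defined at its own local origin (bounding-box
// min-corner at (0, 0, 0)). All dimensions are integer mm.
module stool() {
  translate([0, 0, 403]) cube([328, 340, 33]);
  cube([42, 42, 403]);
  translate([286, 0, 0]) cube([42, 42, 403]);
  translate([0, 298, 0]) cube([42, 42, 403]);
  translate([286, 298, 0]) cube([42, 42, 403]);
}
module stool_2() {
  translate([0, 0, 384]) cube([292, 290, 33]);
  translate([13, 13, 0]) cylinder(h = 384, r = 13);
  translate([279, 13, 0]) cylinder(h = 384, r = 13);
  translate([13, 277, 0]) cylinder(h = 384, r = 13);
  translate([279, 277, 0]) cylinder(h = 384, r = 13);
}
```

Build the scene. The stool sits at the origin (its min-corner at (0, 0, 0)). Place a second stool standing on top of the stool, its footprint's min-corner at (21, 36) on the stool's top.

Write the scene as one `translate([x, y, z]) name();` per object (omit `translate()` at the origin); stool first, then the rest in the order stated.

stool();
translate([21, 36, 436]) stool_2();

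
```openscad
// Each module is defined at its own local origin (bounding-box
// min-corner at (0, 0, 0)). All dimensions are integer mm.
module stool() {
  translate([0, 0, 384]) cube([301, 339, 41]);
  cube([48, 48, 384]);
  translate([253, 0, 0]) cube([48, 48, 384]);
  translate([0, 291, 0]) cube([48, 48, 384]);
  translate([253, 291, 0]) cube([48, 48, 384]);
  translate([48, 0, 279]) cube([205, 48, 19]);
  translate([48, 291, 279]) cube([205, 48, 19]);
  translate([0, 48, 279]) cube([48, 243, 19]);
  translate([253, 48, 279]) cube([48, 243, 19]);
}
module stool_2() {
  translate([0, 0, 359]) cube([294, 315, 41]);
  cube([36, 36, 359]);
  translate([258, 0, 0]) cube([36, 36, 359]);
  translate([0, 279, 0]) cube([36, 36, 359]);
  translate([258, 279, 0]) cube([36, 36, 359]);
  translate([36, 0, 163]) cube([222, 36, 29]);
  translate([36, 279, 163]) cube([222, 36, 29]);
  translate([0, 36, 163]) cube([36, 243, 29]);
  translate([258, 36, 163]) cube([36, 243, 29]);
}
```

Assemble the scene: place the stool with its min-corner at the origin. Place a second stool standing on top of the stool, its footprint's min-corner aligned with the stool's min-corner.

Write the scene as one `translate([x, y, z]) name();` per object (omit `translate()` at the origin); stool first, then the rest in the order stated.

stool();
translate([0, 0, 425]) stool_2();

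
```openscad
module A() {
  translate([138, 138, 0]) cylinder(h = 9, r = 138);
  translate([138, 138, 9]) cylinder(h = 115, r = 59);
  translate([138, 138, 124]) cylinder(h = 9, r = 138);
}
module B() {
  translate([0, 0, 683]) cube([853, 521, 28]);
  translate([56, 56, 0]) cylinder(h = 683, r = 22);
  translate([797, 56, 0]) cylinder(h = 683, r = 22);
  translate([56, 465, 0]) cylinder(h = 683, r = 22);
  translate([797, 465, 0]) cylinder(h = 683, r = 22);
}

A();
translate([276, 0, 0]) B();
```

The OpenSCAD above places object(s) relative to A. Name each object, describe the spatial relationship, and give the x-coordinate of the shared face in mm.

A is a spool. B is a table. The table is against the spool's +x side, with their −y faces flush. The x-coordinate of the shared face is 276 mm.

The spool's +x face and the table's −x face are both at x = 276 mm.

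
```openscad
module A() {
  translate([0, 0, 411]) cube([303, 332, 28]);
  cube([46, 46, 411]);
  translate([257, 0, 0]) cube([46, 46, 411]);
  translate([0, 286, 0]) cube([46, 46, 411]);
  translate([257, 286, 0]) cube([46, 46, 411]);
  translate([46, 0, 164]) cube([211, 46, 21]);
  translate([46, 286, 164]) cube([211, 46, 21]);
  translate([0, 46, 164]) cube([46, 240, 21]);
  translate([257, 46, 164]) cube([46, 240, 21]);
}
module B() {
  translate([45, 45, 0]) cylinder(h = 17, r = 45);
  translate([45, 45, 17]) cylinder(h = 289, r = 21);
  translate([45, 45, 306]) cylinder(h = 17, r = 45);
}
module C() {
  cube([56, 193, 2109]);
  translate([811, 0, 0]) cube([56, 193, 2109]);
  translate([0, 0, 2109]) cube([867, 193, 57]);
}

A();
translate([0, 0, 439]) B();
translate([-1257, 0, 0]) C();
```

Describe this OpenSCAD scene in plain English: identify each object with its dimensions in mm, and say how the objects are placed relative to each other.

A is a simple wooden stool: a rectangular seat 303 mm (x) by 332 mm (y), 28 mm thick, top face at z = 439 mm, on four square legs, each 46×46 mm in cross-section. The legs rest on z = 0, each flush with a corner of the seat. Four stretchers, 46 mm wide and 21 mm tall, connect adjacent legs with their undersides at z = 164 mm, each running between the inner faces of the legs it joins and aligned with the legs' outer faces on the other axis.

B is a spool: two coaxial disc flanges of radius 45 mm and thickness 17 mm, joined by a core cylinder of radius 21 mm and height 289 mm. The lower flange rests on z = 0 and the three cylinders share a vertical axis.

C is a rectangular door frame: two vertical jambs of 56×193 mm section, 2109 mm tall, with a clear opening 755 mm wide between their inner faces. A header 57 mm tall and 193 mm deep lies on top of the jambs and spans the full outside width.

The spool is on top of the stool. The door frame is on the floor beside the stool on its −x side.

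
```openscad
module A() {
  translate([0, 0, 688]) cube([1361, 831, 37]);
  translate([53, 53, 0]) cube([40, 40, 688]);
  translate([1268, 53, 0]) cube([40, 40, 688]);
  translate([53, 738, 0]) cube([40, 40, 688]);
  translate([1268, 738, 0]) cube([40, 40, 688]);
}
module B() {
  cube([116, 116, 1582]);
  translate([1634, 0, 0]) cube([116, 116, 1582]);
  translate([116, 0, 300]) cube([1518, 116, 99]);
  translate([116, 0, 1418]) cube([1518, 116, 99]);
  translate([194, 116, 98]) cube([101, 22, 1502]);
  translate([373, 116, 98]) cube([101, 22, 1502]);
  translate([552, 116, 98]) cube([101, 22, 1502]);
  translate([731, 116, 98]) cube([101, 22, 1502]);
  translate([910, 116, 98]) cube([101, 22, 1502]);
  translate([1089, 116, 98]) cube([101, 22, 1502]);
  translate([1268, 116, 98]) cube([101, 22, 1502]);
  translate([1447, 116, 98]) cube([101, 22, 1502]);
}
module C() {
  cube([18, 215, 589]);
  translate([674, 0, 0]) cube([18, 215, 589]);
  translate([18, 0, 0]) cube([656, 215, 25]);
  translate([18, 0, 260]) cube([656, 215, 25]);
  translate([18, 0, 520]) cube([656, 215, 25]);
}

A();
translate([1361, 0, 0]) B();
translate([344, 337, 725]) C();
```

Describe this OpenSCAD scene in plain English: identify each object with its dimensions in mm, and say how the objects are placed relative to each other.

A is a rectangular dining table. The top is 1361×831×37 mm with its upper surface at z = 725 mm. It stands on four 40×40 mm square legs, each inset 53 mm from the nearest pair of top edges, running from the floor to the underside of the top.

B is a fence section. Two 116×116 mm posts, 1582 mm tall, stand on the floor with a clear span of 1518 mm between their inner faces. Two horizontal rails of 116×99 mm section span the gap between the posts with their undersides at z = 300 mm and z = 1418 mm, flush with the posts' −y face. 8 pickets, each 101 mm wide, 22 mm thick and 1502 mm tall, are fixed to the +y face of the rails with their bottoms at z = 98 mm, evenly spaced across the span with equal gaps (rounded down to the nearest mm) at the −x end and between each pair — any rounding remainder accumulates at the +x end.

C is a bookshelf 692 mm wide overall, 215 mm deep and 589 mm tall. The two sides are 18 mm thick vertical panels. 3 horizontal shelves of 25 mm thickness span between the inner faces of the sides; the lowest shelf sits on the floor and shelves are stacked with a clear vertical gap of 235 mm between each pair.

The fence section is against the table's +x side, with their −y faces flush. The bookshelf is on top of the table.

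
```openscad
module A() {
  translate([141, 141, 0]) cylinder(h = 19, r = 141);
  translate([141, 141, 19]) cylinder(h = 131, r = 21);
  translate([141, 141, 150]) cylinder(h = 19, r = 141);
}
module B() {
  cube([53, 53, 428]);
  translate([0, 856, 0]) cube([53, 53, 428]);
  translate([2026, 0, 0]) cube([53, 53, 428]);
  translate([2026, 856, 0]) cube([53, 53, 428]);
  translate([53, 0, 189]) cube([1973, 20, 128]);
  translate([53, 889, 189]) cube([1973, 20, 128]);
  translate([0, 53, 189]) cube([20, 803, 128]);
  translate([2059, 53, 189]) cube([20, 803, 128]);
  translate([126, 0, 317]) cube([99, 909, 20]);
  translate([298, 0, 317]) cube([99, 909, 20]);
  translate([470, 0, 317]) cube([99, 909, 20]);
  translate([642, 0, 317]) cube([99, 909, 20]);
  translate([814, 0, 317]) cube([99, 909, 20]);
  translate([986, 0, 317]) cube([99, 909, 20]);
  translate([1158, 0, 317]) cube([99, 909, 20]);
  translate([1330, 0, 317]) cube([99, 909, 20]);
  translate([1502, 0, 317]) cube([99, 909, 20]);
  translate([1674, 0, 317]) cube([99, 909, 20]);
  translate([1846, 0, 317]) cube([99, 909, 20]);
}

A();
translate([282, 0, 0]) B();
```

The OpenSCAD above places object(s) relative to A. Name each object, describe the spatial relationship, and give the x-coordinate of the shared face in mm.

A is a spool. B is a bed frame. The bed frame is against the spool's +x side, with their −y faces flush. The x-coordinate of the shared face is 282 mm.

The spool's +x face and the bed frame's −x face are both at x = 282 mm.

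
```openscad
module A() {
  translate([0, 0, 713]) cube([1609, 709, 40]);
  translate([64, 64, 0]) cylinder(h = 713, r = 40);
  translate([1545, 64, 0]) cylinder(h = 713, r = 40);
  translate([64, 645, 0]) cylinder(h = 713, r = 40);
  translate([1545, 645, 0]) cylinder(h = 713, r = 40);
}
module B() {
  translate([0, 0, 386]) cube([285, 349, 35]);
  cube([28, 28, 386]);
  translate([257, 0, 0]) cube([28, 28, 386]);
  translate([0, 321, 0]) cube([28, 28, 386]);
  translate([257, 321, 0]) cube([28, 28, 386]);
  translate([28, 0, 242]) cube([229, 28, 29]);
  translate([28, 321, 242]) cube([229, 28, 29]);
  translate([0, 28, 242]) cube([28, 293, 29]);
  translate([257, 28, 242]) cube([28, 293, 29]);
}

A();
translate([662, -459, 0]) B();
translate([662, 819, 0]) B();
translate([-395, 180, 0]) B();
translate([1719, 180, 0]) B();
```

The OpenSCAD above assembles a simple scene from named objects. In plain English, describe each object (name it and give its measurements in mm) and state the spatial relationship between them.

A is a table with a 1609×709 mm rectangular top, 40 mm thick, top surface at z = 753 mm, supported by four round legs of 80 mm diameter, each leg's bounding box inset 24 mm from the nearest pair of top edges, running from the floor.

B is a four-legged stool. The seat is a 285×349×35 mm slab whose top surface is at z = 421 mm; four square legs, each 28×28 mm in cross-section, run from the floor (z = 0) to the underside of the seat, each flush with a corner of the seat. Four stretchers, 28 mm wide and 29 mm tall, connect adjacent legs with their undersides at z = 242 mm, each running between the inner faces of the legs it joins and aligned with the legs' outer faces on the other axis.

Four stools sit around the table at the −y, +y, −x, +x sides.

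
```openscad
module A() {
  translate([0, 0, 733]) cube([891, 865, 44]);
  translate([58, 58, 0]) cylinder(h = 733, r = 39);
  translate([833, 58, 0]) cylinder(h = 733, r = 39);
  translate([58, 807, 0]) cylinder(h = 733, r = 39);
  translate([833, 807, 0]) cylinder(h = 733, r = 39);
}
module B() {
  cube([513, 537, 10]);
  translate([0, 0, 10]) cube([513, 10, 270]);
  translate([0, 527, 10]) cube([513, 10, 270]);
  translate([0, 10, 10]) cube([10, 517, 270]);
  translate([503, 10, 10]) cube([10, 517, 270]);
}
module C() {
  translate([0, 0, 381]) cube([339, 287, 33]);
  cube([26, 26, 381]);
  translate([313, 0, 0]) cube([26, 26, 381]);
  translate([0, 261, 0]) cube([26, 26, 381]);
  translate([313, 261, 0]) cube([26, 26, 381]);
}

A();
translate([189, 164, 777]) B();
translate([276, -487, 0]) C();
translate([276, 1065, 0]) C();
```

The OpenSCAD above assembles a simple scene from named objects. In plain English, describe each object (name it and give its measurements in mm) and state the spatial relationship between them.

A is a table: top 891 mm (x) × 865 mm (y), 44 mm thick, upper face at z = 777 mm, on four round legs of 78 mm diameter, each leg's bounding box inset 19 mm from the nearest pair of top edges, running from z = 0 to the bottom of the top.

B is an open storage box with external size 513×537×280 mm and wall thickness 10 mm (the base is also 10 mm thick). The base covers the whole footprint; the four walls stand on the base, with the y-facing walls full-width and the x-facing walls fitting between their inner faces.

C is a simple wooden stool: a rectangular seat 339 mm (x) by 287 mm (y), 33 mm thick, top face at z = 414 mm, on four square legs, each 26×26 mm in cross-section. The legs rest on z = 0, each flush with a corner of the seat.

The open box is on top of the table, centred. Two stools sit around the table at the −y, +y sides.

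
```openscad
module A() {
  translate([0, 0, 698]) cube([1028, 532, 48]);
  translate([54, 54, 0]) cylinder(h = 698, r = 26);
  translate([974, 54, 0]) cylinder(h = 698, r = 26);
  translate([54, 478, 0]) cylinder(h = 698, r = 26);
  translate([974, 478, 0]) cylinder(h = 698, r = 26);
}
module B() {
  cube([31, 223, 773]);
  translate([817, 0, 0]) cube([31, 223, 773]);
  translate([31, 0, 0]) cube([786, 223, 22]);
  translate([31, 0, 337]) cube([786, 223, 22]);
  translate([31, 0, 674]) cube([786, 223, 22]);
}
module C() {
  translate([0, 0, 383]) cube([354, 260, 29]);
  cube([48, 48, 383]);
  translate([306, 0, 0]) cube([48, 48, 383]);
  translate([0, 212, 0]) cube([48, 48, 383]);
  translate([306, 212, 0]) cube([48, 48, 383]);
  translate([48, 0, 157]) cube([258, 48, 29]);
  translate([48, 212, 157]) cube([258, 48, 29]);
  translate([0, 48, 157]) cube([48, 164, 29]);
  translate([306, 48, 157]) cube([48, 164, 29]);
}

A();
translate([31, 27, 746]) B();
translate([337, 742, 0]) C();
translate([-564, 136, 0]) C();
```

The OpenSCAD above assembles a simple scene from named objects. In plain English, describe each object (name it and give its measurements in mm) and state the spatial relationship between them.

A is a rectangular dining table. The top is 1028×532×48 mm with its upper surface at z = 746 mm. It stands on four round legs of 52 mm diameter, each leg's bounding box inset 28 mm from the nearest pair of top edges, running from the floor to the underside of the top.

B is an open bookshelf. Two side panels, each 31 mm thick, 223 mm deep and 773 mm tall, stand 848 mm apart (outside-to-outside). Between them sit 3 shelves, each 22 mm thick and 223 mm deep, spanning the full gap between the sides. The bottom shelf rests on the floor (its underside at z = 0) and the clear gap between one shelf's top and the next shelf's underside is 315 mm.

C is a four-legged stool. The seat is 354×260 mm, 29 mm thick, top at z = 412 mm. It stands on four square legs, each 48×48 mm in cross-section, from z = 0 to the seat underside, each flush with a corner of the seat. Four stretchers, 48 mm wide and 29 mm tall, connect adjacent legs with their undersides at z = 157 mm, each running between the inner faces of the legs it joins and aligned with the legs' outer faces on the other axis.

The bookshelf is on top of the table. Two stools sit around the table at the +y, −x sides.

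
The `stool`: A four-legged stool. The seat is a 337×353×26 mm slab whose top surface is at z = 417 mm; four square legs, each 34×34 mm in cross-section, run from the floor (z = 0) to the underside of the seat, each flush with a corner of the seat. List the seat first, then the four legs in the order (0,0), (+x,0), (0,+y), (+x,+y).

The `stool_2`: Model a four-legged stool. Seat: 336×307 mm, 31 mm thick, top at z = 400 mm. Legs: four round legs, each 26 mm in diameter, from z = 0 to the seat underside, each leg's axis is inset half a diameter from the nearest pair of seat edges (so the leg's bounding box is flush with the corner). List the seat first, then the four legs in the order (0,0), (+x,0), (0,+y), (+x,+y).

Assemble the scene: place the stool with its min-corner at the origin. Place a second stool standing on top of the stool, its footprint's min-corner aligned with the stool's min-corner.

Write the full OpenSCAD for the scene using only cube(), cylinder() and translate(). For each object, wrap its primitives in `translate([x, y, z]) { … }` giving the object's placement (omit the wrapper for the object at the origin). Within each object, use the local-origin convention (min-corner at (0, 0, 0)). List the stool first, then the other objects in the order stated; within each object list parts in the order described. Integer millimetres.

translate([0, 0, 391]) cube([337, 353, 26]);
cube([34, 34, 391]);
translate([303, 0, 0]) cube([34, 34, 391]);
translate([0, 319, 0]) cube([34, 34, 391]);
translate([303, 319, 0]) cube([34, 34, 391]);
translate([0, 0, 417]) {
  translate([0, 0, 369]) cube([336, 307, 31]);
  translate([13, 13, 0]) cylinder(h = 369, r = 13);
  translate([323, 13, 0]) cylinder(h = 369, r = 13);
  translate([13, 294, 0]) cylinder(h = 369, r = 13);
  translate([323, 294, 0]) cylinder(h = 369, r = 13);
}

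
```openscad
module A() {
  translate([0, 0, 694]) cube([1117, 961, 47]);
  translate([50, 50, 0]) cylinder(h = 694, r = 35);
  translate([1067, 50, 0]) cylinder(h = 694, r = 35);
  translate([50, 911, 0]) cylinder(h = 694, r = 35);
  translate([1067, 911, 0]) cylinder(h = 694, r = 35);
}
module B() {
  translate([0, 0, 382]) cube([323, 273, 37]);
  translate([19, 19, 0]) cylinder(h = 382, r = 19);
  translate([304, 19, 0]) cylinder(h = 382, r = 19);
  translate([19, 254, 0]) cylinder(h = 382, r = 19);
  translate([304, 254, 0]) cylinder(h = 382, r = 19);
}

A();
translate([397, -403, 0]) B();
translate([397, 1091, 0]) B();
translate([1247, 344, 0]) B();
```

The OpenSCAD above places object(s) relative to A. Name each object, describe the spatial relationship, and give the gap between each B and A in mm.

Each stool's nearest face is 130 mm from the table's bounding box.

A is a table. B is a stool. Three stools sit around the table at the −y, +y, +x sides. The gap between each stool and the table is 130 mm.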